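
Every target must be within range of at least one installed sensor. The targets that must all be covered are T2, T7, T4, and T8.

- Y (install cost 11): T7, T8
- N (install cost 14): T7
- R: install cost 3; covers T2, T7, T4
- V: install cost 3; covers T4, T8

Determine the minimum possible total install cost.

Choose R and V: together they cover T2, T7, T4, T8 — every target.
Total install cost: 3 + 3 = 6.
No cover costs less than 6.

6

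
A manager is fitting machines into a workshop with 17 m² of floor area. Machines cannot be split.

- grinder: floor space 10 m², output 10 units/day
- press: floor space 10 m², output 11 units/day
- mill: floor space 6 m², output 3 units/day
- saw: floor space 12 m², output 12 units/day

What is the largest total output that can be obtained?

14

press + mill: floor space 10 + 6 = 16 ≤ 17, output 11 + 3 = 14.
grinder + mill: floor space 10 + 6 = 16 ≤ 17, output 10 + 3 = 13.
Best is press and mill with total output 14.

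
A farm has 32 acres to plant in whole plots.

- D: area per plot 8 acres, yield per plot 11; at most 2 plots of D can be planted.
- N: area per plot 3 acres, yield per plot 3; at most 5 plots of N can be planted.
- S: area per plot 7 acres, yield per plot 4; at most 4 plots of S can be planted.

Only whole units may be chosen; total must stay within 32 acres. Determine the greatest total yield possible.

37

2×D and 5×N: area 31 ≤ 32, yield 2·11 + 5·3 = 37.
2×D, 3×N, and 1×S: area 32 ≤ 32, yield 2·11 + 3·3 + 1·4 = 35.
Best is 37.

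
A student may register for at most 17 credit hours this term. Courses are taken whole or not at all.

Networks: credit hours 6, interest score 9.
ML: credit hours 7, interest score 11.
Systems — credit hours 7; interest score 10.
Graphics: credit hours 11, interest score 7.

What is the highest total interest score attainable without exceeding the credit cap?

21

Treat it as a binary knapsack problem.
Allowing fractional choices, the relaxed optimum would be about 25.7, but courses are indivisible.
Networks + ML: credit hours 6 + 7 = 13 ≤ 17, interest score 9 + 11 = 20.
ML + Systems: credit hours 7 + 7 = 14 ≤ 17, interest score 11 + 10 = 21.
Best is ML and Systems with total interest score 21.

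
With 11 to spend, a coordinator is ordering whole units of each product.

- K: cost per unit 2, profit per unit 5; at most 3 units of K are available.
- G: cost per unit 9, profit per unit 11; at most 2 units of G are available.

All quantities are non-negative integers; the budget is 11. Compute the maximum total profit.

K has the best ratio (5/2); taking only K gives at most 3×5 = 15 (stopped by the supply cap of 3).
Mixing does better — 1×K and 1×G: cost 11 ≤ 11, profit 1·5 + 1·11 = 16.

16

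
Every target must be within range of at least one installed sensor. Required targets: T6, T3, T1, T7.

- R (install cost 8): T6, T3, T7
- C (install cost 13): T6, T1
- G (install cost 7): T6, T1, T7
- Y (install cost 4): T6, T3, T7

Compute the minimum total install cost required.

11

Choose G and Y: together they cover T6, T3, T1, T7 — every target.
Total install cost: 7 + 4 = 11.
No cover costs less than 11.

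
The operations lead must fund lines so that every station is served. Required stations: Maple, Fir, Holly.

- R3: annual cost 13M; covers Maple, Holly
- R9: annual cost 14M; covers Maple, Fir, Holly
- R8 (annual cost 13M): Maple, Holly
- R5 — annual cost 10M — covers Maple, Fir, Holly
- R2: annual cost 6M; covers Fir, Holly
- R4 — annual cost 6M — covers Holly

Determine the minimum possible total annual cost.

10

The greedy cost-per-new-station heuristic would pick R2 and R5 for 16, but a cheaper cover exists.
R5 alone covers Maple, Fir, Holly — every station.
Total annual cost: 10.
No cover costs less than 10.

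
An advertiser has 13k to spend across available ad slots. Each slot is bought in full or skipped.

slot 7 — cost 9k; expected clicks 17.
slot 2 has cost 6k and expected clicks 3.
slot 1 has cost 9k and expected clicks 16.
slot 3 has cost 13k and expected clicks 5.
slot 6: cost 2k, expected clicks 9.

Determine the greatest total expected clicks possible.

Take slot 7 and slot 6: cost 9 + 2 = 11 ≤ 13, expected clicks 17 + 9 = 26.
No other feasible combination does better.

26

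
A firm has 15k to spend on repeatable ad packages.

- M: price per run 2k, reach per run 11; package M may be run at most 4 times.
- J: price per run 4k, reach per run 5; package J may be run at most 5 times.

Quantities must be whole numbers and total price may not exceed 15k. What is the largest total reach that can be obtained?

This is a bounded integer knapsack.
Take 4×M and 1×J: price 12 ≤ 15, reach 4·11 + 1·5 = 49.
M has the best ratio (11/2) and is taken to its limit of 4; remaining capacity is filled optimally with the others.

49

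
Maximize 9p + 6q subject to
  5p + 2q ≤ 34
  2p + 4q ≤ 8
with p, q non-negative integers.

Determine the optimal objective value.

(p,q)=(4,0): 5·4+2·0=20≤34, 2·4+4·0=8≤8, objective 36.
(p,q)=(3,0): 5·3+2·0=15≤34, 2·3+4·0=6≤8, objective 27.
No feasible integer point exceeds 36.

36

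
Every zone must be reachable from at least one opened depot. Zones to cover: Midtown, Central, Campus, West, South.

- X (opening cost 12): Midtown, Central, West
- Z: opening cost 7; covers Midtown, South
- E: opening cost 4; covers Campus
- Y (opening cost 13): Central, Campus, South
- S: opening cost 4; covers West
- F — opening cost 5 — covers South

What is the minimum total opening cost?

This is an integer covering problem.
The greedy cost-per-new-zone heuristic would pick Z, E, S, and X for 27, but a cheaper cover exists.
Choose X, E, and F: together they cover Midtown, Central, Campus, West, South — every zone.
Total opening cost: 12 + 4 + 5 = 21.
No cover costs less than 21.

21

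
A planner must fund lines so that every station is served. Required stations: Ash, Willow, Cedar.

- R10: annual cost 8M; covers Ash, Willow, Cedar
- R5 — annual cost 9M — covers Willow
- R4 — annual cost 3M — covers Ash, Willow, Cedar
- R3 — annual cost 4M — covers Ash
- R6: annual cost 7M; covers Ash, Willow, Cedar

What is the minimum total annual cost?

3

R4 alone covers Ash, Willow, Cedar — every station.
Total annual cost: 3.
No cover costs less than 3.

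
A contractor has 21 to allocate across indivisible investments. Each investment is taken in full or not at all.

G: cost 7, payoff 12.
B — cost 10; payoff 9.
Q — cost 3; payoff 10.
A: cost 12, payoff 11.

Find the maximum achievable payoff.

Allowing fractional choices, the relaxed optimum would be about 32.1, but investments are indivisible.
G + A: cost 7 + 12 = 19 ≤ 21, payoff 12 + 11 = 23.
G + B + Q: cost 7 + 10 + 3 = 20 ≤ 21, payoff 12 + 9 + 10 = 31.
Best is G, B, and Q with total payoff 31.

31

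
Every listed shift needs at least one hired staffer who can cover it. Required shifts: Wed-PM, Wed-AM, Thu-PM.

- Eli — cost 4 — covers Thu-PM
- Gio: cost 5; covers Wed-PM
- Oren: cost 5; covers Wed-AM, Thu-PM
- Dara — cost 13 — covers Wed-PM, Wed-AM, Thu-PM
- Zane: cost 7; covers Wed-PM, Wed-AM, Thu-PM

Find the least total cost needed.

7

This is a weighted set-cover instance.
Zane alone covers Wed-PM, Wed-AM, Thu-PM — every shift.
Total cost: 7.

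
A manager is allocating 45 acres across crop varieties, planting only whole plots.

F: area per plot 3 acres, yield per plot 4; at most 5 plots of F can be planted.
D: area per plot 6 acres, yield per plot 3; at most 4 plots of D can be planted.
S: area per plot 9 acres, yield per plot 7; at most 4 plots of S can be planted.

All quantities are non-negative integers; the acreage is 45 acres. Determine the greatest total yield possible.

41

F has the best ratio (4/3); taking only F gives at most 5×4 = 20 (stopped by the supply cap of 5).
Mixing does better — 5×F and 3×S: area 42 ≤ 45, yield 5·4 + 3·7 = 41.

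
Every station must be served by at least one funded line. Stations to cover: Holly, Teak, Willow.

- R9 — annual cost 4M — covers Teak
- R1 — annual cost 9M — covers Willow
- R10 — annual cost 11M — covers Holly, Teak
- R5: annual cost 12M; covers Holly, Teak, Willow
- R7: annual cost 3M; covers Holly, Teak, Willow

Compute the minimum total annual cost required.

3

This is a weighted set-cover instance.
R7 alone covers Holly, Teak, Willow — every station.
Total annual cost: 3.
No cover costs less than 3.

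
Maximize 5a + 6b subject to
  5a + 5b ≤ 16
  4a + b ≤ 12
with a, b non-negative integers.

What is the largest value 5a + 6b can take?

Relaxing integrality, the LP optimum is 19.20 at (a,b) = (0, 3.2), which is not an integer point.
(a,b)=(0,3) is feasible, giving 18.
(a,b)=(1,2) is feasible, giving 17.
(a,b)=(0,2) is feasible, giving 12.
Maximum is 18 at (a,b)=(0,3).

18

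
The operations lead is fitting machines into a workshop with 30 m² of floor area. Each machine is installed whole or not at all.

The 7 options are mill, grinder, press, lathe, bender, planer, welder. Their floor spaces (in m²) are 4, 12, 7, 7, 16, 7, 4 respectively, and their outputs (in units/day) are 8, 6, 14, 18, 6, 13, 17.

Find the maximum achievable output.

Allowing fractional choices, the relaxed optimum would be about 70.5, but machines are indivisible.
press + lathe + planer + welder: floor space 7 + 7 + 7 + 4 = 25 ≤ 30, output 14 + 18 + 13 + 17 = 62.
mill + press + lathe + planer + welder: floor space 4 + 7 + 7 + 7 + 4 = 29 ≤ 30, output 8 + 14 + 18 + 13 + 17 = 70.
Best is mill, press, lathe, planer, and welder with total output 70.

70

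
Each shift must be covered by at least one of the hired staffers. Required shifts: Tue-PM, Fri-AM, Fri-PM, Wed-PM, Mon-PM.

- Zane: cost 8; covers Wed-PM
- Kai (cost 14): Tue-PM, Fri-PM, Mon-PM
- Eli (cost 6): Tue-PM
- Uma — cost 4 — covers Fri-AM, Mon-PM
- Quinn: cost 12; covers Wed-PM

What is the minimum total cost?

26

This is an integer covering problem.
Choose Zane, Kai, and Uma: together they cover Tue-PM, Fri-AM, Fri-PM, Wed-PM, Mon-PM — every shift.
Total cost: 8 + 14 + 4 = 26.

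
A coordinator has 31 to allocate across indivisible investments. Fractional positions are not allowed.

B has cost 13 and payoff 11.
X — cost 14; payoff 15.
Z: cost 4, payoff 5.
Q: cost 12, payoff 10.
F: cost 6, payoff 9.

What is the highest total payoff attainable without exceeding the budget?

31

Take B, X, and Z: cost 13 + 14 + 4 = 31 ≤ 31, payoff 11 + 15 + 5 = 31.
No other feasible combination does better.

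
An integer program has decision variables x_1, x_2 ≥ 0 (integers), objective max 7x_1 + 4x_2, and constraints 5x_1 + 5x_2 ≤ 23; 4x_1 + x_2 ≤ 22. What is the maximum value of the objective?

(x_1,x_2)=(4,0) is feasible, giving 28.
(x_1,x_2)=(3,1) is feasible, giving 25.
The best lattice point is (4,0), giving 28.

28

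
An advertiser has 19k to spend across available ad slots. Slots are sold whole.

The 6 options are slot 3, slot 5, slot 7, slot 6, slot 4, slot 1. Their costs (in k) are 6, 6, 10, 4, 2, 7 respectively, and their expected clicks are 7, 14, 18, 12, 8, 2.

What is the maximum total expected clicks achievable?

Allowing fractional choices, the relaxed optimum would be about 46.6, but ad slots are indivisible.
slot 5 + slot 7 + slot 4: cost 6 + 10 + 2 = 18 ≤ 19, expected clicks 14 + 18 + 8 = 40.
slot 7 + slot 6 + slot 4: cost 10 + 4 + 2 = 16 ≤ 19, expected clicks 18 + 12 + 8 = 38.
slot 3 + slot 5 + slot 6 + slot 4: cost 6 + 6 + 4 + 2 = 18 ≤ 19, expected clicks 7 + 14 + 12 + 8 = 41.
Best is slot 3, slot 5, slot 6, and slot 4 with total expected clicks 41.

41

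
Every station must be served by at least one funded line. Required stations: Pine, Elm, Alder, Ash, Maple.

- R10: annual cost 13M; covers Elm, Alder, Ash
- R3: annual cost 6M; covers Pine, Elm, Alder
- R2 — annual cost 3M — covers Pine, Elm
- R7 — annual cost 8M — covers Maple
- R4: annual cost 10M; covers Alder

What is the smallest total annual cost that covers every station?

This is a weighted set-cover instance.
The greedy cost-per-new-station heuristic would pick R2, R3, R7, and R10 for 30, but a cheaper cover exists.
Choose R10, R2, and R7: together they cover Pine, Elm, Alder, Ash, Maple — every station.
Total annual cost: 13 + 3 + 8 = 24.
No cover costs less than 24.

24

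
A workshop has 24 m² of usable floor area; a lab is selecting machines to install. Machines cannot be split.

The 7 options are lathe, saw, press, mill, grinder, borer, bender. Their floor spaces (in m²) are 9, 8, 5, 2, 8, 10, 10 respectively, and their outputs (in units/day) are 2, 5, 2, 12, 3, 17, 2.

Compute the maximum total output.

34

This is an integer program with binary decision variables.
Allowing fractional choices, the relaxed optimum would be about 35.6, but machines are indivisible.
press + mill + borer: floor space 5 + 2 + 10 = 17 ≤ 24, output 2 + 12 + 17 = 31.
saw + mill + borer: floor space 8 + 2 + 10 = 20 ≤ 24, output 5 + 12 + 17 = 34.
mill + grinder + borer: floor space 2 + 8 + 10 = 20 ≤ 24, output 12 + 3 + 17 = 32.
Best is saw, mill, and borer with total output 34.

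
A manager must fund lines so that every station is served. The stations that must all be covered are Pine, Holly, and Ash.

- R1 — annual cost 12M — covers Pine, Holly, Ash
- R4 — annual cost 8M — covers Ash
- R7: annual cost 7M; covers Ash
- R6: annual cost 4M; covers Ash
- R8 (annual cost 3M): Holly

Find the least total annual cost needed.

The greedy cost-per-new-station heuristic would pick R8, R6, and R1 for 19, but a cheaper cover exists.
R1 alone covers Pine, Holly, Ash — every station.
Total annual cost: 12.
No cover costs less than 12.

12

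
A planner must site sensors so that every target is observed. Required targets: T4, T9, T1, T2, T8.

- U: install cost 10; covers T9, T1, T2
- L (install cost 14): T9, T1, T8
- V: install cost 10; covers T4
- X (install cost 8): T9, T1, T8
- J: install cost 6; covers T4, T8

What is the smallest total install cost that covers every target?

This is an integer covering problem.
The greedy cost-per-new-target heuristic would pick X, J, and U for 24, but a cheaper cover exists.
Choose U and J: together they cover T4, T9, T1, T2, T8 — every target.
Total install cost: 10 + 6 = 16.
No cover costs less than 16.

16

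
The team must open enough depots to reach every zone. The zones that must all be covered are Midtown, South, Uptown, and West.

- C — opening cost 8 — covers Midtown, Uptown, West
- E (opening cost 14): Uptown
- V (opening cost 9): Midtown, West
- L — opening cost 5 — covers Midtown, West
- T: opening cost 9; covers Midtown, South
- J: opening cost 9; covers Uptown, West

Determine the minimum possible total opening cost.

This is an integer covering problem.
Choose C and T: together they cover Midtown, South, Uptown, West — every zone.
Total opening cost: 8 + 9 = 17.

17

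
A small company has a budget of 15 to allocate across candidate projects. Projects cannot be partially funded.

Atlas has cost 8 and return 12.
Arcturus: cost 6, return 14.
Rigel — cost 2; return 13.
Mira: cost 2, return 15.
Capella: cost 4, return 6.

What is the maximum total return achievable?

48

This is a 0-1 knapsack instance.
Arcturus + Rigel + Mira + Capella: cost 6 + 2 + 2 + 4 = 14 ≤ 15, return 14 + 13 + 15 + 6 = 48.
Atlas + Rigel + Mira: cost 8 + 2 + 2 = 12 ≤ 15, return 12 + 13 + 15 = 40.
Arcturus + Rigel + Mira: cost 6 + 2 + 2 = 10 ≤ 15, return 14 + 13 + 15 = 42.
Best is Arcturus, Rigel, Mira, and Capella with total return 48.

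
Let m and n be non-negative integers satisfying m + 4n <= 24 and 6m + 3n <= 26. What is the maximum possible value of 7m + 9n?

54

(m,n)=(0,6): 1·0+4·6=24≤24, 6·0+3·6=18≤26, objective 54.
(m,n)=(1,5): 1·1+4·5=21≤24, 6·1+3·5=21≤26, objective 52.
(m,n)=(2,4): 1·2+4·4=18≤24, 6·2+3·4=24≤26, objective 50.
(m,n)=(0,5): 1·0+4·5=20≤24, 6·0+3·5=15≤26, objective 45.
The best lattice point is (0,6), giving 54.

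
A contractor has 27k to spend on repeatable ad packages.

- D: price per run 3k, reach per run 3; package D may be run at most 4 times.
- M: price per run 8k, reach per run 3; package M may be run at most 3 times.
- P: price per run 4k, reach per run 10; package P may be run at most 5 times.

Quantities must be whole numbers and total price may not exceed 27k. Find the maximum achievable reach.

56

1×D and 5×P: price 23 ≤ 27, reach 1·3 + 5·10 = 53.
2×D and 5×P: price 26 ≤ 27, reach 2·3 + 5·10 = 56.
Best is 56.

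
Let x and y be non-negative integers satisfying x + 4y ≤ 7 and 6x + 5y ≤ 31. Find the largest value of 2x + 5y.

11

(x,y)=(3,1): 1·3+4·1=7≤7, 6·3+5·1=23≤31, objective 11.
(x,y)=(5,0): 1·5+4·0=5≤7, 6·5+5·0=30≤31, objective 10.
(x,y)=(2,1): 1·2+4·1=6≤7, 6·2+5·1=17≤31, objective 9.
(x,y)=(4,0): 1·4+4·0=4≤7, 6·4+5·0=24≤31, objective 8.
The best lattice point is (3,1), giving 11.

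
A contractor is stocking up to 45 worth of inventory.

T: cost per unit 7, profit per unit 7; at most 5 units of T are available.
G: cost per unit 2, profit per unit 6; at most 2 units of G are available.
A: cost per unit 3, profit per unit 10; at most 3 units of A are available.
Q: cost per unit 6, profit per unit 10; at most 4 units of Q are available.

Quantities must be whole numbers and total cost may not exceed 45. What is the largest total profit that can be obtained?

A has the best ratio (10/3); taking only A gives at most 3×10 = 30 (stopped by the supply cap of 3).
Mixing does better — 1×T, 2×G, 3×A, and 4×Q: cost 44 ≤ 45, profit 1·7 + 2·6 + 3·10 + 4·10 = 89.

89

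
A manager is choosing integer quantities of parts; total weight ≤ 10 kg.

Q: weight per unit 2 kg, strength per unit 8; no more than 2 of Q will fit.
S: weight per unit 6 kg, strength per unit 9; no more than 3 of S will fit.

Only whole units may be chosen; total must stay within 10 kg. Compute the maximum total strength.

This is a bounded integer knapsack.
1×Q and 1×S: weight 8 ≤ 10, strength 1·8 + 1·9 = 17.
2×Q and 1×S: weight 10 ≤ 10, strength 2·8 + 1·9 = 25.
Best is 25.

25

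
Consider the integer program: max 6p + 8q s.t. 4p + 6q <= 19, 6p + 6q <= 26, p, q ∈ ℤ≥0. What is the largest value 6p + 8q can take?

Relaxing integrality, the LP optimum is 27.67 at (p,q) = (3.5, 0.833), which is not an integer point.
(p,q)=(3,1): 4·3+6·1=18≤19, 6·3+6·1=24≤26, objective 26.
(p,q)=(4,0): 4·4+6·0=16≤19, 6·4+6·0=24≤26, objective 24.
No feasible integer point exceeds 26.

26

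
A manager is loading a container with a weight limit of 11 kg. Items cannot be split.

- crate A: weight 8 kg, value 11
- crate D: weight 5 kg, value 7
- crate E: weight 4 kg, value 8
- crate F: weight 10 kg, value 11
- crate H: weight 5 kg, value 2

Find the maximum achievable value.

Allowing fractional choices, the relaxed optimum would be about 17.8, but items are indivisible.
crate D + crate E: weight 5 + 4 = 9 ≤ 11, value 7 + 8 = 15.
crate A: weight 8 ≤ 11, value 11.
crate F: weight 10 ≤ 11, value 11.
Best is crate D and crate E with total value 15.

15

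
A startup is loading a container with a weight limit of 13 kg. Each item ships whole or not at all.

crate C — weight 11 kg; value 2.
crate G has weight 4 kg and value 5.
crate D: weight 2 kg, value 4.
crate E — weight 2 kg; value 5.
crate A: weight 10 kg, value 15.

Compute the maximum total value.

crate A: weight 10 ≤ 13, value 15.
crate E + crate A: weight 2 + 10 = 12 ≤ 13, value 5 + 15 = 20.
crate D + crate A: weight 2 + 10 = 12 ≤ 13, value 4 + 15 = 19.
Best is crate E and crate A with total value 20.

20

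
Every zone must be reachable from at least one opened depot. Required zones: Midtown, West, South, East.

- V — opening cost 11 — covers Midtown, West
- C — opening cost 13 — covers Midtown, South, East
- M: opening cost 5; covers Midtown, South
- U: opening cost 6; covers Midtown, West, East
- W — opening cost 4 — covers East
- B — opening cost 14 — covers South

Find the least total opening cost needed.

11

This is an integer covering problem.
Choose M and U: together they cover Midtown, West, South, East — every zone.
Total opening cost: 5 + 6 = 11.
No cover costs less than 11.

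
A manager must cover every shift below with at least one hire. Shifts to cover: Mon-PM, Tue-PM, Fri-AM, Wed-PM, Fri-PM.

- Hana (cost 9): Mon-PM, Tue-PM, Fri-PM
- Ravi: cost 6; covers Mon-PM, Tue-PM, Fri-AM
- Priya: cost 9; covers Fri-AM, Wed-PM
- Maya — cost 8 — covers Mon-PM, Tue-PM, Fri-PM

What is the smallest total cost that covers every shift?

Choose Priya and Maya: together they cover Mon-PM, Tue-PM, Fri-AM, Wed-PM, Fri-PM — every shift.
Total cost: 9 + 8 = 17.

17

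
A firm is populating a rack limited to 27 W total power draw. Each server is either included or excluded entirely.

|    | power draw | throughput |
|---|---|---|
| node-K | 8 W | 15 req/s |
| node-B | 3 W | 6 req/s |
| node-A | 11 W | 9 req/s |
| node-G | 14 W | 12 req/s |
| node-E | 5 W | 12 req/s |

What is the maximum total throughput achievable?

42

node-K + node-A + node-E: power draw 8 + 11 + 5 = 24 ≤ 27, throughput 15 + 9 + 12 = 36.
node-K + node-B + node-A + node-E: power draw 8 + 3 + 11 + 5 = 27 ≤ 27, throughput 15 + 6 + 9 + 12 = 42.
node-K + node-G + node-E: power draw 8 + 14 + 5 = 27 ≤ 27, throughput 15 + 12 + 12 = 39.
Best is node-K, node-B, node-A, and node-E with total throughput 42.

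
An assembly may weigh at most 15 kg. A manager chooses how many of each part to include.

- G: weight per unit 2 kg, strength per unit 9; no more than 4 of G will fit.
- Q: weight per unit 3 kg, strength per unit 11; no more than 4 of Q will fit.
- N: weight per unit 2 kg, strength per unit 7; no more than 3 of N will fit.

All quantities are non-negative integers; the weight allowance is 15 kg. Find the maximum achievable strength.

This is a bounded integer knapsack.
G has the best ratio (9/2); taking only G gives at most 4×9 = 36 (stopped by the supply cap of 4).
Mixing does better — 4×G, 1×Q, and 2×N: weight 15 ≤ 15, strength 4·9 + 1·11 + 2·7 = 61.

61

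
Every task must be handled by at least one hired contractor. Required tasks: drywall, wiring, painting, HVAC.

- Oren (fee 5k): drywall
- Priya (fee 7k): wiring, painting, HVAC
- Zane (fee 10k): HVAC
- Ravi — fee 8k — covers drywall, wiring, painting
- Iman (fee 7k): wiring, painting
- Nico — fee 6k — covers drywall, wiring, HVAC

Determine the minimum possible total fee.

Choose Oren and Priya: together they cover drywall, wiring, painting, HVAC — every task.
Total fee: 5 + 7 = 12.

12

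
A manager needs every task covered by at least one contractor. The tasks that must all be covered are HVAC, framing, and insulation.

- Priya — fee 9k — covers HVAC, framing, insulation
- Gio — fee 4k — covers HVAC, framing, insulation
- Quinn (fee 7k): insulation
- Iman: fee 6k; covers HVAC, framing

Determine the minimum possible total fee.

4

Gio alone covers HVAC, framing, insulation — every task.
Total fee: 4.
No cover costs less than 4.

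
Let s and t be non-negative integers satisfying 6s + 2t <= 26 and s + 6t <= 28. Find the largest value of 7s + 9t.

Relaxing integrality, the LP optimum is 58.18 at (s,t) = (2.94, 4.18), which is not an integer point.
(s,t)=(3,4): 6·3+2·4=26≤26, 1·3+6·4=27≤28, objective 57.
(s,t)=(2,4): 6·2+2·4=20≤26, 1·2+6·4=26≤28, objective 50.
(s,t)=(3,3): 6·3+2·3=24≤26, 1·3+6·3=21≤28, objective 48.
The best lattice point is (3,4), giving 57.

57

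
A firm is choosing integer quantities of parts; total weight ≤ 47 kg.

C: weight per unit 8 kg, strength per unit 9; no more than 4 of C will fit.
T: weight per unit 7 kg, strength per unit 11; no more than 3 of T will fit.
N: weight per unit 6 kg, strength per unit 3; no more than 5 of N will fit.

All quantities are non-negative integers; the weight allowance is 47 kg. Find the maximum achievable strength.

60

Take 3×C and 3×T: weight 45 ≤ 47, strength 3·9 + 3·11 = 60.
T has the best ratio (11/7) and is taken to its limit of 3; remaining capacity is filled optimally with the others.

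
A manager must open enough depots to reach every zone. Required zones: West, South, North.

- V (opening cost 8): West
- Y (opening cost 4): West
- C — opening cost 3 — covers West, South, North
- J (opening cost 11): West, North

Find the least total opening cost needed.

C alone covers West, South, North — every zone.
Total opening cost: 3.
No cover costs less than 3.

3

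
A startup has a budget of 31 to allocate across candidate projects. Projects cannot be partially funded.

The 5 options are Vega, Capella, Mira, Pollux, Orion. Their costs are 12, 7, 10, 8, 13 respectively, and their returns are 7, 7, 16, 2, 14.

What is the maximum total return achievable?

37

Mira + Pollux + Orion: cost 10 + 8 + 13 = 31 ≤ 31, return 16 + 2 + 14 = 32.
Capella + Mira + Orion: cost 7 + 10 + 13 = 30 ≤ 31, return 7 + 16 + 14 = 37.
Mira + Orion: cost 10 + 13 = 23 ≤ 31, return 16 + 14 = 30.
Best is Capella, Mira, and Orion with total return 37.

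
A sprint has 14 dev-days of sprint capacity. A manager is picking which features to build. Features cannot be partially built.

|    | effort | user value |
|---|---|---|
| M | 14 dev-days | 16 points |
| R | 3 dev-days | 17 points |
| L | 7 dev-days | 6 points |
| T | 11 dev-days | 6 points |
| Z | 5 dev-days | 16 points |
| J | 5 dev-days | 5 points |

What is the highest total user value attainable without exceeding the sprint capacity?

38

Allowing fractional choices, the relaxed optimum would be about 39.9, but features are indivisible.
R + Z: effort 3 + 5 = 8 ≤ 14, user value 17 + 16 = 33.
R + Z + J: effort 3 + 5 + 5 = 13 ≤ 14, user value 17 + 16 + 5 = 38.
R + L: effort 3 + 7 = 10 ≤ 14, user value 17 + 6 = 23.
Best is R, Z, and J with total user value 38.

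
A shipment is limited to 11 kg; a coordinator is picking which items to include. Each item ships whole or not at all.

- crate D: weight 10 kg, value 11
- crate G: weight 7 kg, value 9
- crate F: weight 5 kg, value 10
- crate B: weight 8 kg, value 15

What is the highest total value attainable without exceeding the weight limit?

Allowing fractional choices, the relaxed optimum would be about 21.2, but items are indivisible.
crate D: weight 10 ≤ 11, value 11.
crate B: weight 8 ≤ 11, value 15.
Best is crate B with total value 15.

15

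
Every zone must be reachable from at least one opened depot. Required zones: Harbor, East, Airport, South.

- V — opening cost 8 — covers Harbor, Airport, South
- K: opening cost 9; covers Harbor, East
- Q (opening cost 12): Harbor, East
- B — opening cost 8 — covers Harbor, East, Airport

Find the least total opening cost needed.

16

Choose V and B: together they cover Harbor, East, Airport, South — every zone.
Total opening cost: 8 + 8 = 16.
No cover costs less than 16.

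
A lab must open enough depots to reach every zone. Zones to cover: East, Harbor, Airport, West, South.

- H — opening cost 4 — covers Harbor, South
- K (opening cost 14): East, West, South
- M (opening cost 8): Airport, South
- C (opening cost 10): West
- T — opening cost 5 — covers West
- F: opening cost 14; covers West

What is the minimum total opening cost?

Choose H, K, and M: together they cover East, Harbor, Airport, West, South — every zone.
Total opening cost: 4 + 14 + 8 = 26.

26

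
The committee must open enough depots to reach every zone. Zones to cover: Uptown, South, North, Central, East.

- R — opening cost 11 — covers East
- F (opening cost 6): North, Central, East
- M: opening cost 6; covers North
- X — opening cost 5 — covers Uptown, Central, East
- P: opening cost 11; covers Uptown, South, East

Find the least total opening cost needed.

17

The greedy cost-per-new-zone heuristic would pick X, F, and P for 22, but a cheaper cover exists.
Choose F and P: together they cover Uptown, South, North, Central, East — every zone.
Total opening cost: 6 + 11 = 17.
No cover costs less than 17.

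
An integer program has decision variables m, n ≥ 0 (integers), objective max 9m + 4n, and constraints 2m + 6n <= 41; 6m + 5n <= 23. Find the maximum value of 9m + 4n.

(m,n)=(3,1) is feasible, giving 31.
(m,n)=(3,0) is feasible, giving 27.
(m,n)=(2,2) is feasible, giving 26.
The best lattice point is (3,1), giving 31.

31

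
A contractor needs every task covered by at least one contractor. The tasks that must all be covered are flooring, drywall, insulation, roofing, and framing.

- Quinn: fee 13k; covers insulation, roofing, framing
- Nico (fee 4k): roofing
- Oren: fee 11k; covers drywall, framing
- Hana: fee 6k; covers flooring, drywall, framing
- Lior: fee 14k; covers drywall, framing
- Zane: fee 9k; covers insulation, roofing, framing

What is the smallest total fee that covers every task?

Choose Hana and Zane: together they cover flooring, drywall, insulation, roofing, framing — every task.
Total fee: 6 + 9 = 15.

15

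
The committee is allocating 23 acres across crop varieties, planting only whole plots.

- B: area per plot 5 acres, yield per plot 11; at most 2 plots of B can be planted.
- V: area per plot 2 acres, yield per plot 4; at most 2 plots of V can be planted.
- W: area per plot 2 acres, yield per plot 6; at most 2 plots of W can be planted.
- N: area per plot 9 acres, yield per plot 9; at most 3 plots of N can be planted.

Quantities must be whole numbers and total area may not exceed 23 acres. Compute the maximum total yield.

43

2×B, 2×V, and 2×W: area 18 ≤ 23, yield 2·11 + 2·4 + 2·6 = 42.
2×B, 2×W, and 1×N: area 23 ≤ 23, yield 2·11 + 2·6 + 1·9 = 43.
Best is 43.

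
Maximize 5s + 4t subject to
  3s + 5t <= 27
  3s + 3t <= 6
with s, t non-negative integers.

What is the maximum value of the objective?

10

(s,t)=(2,0): 3·2+5·0=6≤27, 3·2+3·0=6≤6, objective 10.
(s,t)=(1,1): 3·1+5·1=8≤27, 3·1+3·1=6≤6, objective 9.
(s,t)=(1,0): 3·1+5·0=3≤27, 3·1+3·0=3≤6, objective 5.
The best lattice point is (2,0), giving 10.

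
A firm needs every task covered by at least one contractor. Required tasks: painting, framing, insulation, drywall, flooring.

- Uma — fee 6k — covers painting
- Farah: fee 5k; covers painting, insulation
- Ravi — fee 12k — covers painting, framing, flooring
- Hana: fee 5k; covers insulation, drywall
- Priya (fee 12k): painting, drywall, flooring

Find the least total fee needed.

This is an integer covering problem.
The greedy cost-per-new-task heuristic would pick Farah, Hana, and Ravi for 22, but a cheaper cover exists.
Choose Ravi and Hana: together they cover painting, framing, insulation, drywall, flooring — every task.
Total fee: 12 + 5 = 17.
No cover costs less than 17.

17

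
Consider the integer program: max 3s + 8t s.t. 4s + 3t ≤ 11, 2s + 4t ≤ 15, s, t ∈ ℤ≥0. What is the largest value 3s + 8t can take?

24

(s,t)=(0,3): 4·0+3·3=9≤11, 2·0+4·3=12≤15, objective 24.
(s,t)=(1,2): 4·1+3·2=10≤11, 2·1+4·2=10≤15, objective 19.
(s,t)=(0,2): 4·0+3·2=6≤11, 2·0+4·2=8≤15, objective 16.
No feasible integer point exceeds 24.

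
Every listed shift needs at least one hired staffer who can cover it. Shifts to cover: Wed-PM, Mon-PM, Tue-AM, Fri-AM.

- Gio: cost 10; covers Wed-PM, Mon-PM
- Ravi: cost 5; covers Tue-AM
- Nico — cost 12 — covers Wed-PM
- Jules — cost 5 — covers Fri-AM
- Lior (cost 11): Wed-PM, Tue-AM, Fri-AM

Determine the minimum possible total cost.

The greedy cost-per-new-shift heuristic would pick Lior and Gio for 21, but a cheaper cover exists.
Choose Gio, Ravi, and Jules: together they cover Wed-PM, Mon-PM, Tue-AM, Fri-AM — every shift.
Total cost: 10 + 5 + 5 = 20.
No cover costs less than 20.

20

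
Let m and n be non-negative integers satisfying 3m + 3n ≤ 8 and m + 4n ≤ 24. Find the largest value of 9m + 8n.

18

Relaxing integrality, the LP optimum is 24.00 at (m,n) = (2.67, 0), which is not an integer point.
(m,n)=(2,0): 3·2+3·0=6≤8, 1·2+4·0=2≤24, objective 18.
(m,n)=(1,1): 3·1+3·1=6≤8, 1·1+4·1=5≤24, objective 17.
(m,n)=(1,0): 3·1+3·0=3≤8, 1·1+4·0=1≤24, objective 9.
Maximum is 18 at (m,n)=(2,0).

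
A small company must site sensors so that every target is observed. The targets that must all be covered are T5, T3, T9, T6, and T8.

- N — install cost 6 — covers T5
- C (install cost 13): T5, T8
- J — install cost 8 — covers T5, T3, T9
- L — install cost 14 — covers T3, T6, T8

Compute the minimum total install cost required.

Choose J and L: together they cover T5, T3, T9, T6, T8 — every target.
Total install cost: 8 + 14 = 22.
No cover costs less than 22.

22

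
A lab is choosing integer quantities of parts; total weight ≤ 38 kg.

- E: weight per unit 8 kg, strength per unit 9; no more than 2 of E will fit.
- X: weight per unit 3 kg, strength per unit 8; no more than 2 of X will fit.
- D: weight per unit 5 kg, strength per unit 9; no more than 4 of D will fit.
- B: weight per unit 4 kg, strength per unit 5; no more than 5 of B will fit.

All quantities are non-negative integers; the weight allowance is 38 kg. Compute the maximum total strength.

67

Take 2×X, 4×D, and 3×B: weight 38 ≤ 38, strength 2·8 + 4·9 + 3·5 = 67.
X has the best ratio (8/3) and is taken to its limit of 2; remaining capacity is filled optimally with the others.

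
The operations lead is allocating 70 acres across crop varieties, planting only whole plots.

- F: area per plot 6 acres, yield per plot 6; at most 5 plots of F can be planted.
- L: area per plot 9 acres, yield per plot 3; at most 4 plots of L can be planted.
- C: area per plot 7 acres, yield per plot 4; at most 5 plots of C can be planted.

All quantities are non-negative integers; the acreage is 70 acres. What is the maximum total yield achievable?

F has the best ratio (6/6); taking only F gives at most 5×6 = 30 (stopped by the supply cap of 5).
Mixing does better — 5×F and 5×C: area 65 ≤ 70, yield 5·6 + 5·4 = 50.

50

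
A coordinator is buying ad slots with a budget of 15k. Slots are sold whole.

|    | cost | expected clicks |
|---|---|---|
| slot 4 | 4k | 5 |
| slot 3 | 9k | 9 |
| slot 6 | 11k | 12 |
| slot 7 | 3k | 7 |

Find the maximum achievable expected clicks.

Take slot 6 and slot 7: cost 11 + 3 = 14 ≤ 15, expected clicks 12 + 7 = 19.
No other feasible combination does better.

19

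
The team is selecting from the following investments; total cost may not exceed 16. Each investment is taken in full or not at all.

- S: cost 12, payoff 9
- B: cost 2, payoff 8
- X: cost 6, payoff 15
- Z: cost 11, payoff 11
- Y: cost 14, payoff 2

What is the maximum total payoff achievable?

This is an integer program with binary decision variables.
Take B and X: cost 2 + 6 = 8 ≤ 16, payoff 8 + 15 = 23.
No other feasible combination does better.

23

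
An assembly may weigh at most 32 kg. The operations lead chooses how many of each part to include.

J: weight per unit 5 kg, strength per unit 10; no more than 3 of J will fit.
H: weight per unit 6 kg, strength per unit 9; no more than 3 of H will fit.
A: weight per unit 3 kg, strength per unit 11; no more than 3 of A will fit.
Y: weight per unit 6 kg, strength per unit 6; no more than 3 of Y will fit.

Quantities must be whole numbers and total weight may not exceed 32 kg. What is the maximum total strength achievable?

This is a bounded integer knapsack.
A has the best ratio (11/3); taking only A gives at most 3×11 = 33 (stopped by the supply cap of 3).
Mixing does better — 3×J, 1×H, and 3×A: weight 30 ≤ 32, strength 3·10 + 1·9 + 3·11 = 72.

72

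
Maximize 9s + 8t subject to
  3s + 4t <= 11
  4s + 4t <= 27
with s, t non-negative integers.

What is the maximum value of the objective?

27

The continuous relaxation peaks at (3.67, 0) with value 33.00; rounding to a feasible lattice point costs some objective.
(s,t)=(3,0): 3·3+4·0=9≤11, 4·3+4·0=12≤27, objective 27.
(s,t)=(2,1): 3·2+4·1=10≤11, 4·2+4·1=12≤27, objective 26.
(s,t)=(2,0): 3·2+4·0=6≤11, 4·2+4·0=8≤27, objective 18.
No feasible integer point exceeds 27.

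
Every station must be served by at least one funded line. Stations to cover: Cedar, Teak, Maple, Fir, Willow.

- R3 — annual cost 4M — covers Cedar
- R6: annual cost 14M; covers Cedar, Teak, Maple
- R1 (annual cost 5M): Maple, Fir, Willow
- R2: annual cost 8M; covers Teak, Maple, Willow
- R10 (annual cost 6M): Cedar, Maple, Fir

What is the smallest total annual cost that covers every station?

14

This is a weighted set-cover instance.
Choose R2 and R10: together they cover Cedar, Teak, Maple, Fir, Willow — every station.
Total annual cost: 8 + 6 = 14.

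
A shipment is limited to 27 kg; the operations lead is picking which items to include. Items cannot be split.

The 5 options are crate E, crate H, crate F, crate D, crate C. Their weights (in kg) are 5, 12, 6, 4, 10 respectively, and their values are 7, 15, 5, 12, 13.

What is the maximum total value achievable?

This is a 0-1 knapsack instance.
crate E + crate F + crate D + crate C: weight 5 + 6 + 4 + 10 = 25 ≤ 27, value 7 + 5 + 12 + 13 = 37.
crate H + crate D + crate C: weight 12 + 4 + 10 = 26 ≤ 27, value 15 + 12 + 13 = 40.
crate E + crate H + crate F + crate D: weight 5 + 12 + 6 + 4 = 27 ≤ 27, value 7 + 15 + 5 + 12 = 39.
Best is crate H, crate D, and crate C with total value 40.

40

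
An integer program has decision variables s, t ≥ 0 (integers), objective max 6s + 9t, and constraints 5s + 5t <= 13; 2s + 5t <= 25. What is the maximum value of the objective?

(s,t)=(0,2): 5·0+5·2=10≤13, 2·0+5·2=10≤25, objective 18.
(s,t)=(1,1): 5·1+5·1=10≤13, 2·1+5·1=7≤25, objective 15.
(s,t)=(0,1): 5·0+5·1=5≤13, 2·0+5·1=5≤25, objective 9.
No feasible integer point exceeds 18.

18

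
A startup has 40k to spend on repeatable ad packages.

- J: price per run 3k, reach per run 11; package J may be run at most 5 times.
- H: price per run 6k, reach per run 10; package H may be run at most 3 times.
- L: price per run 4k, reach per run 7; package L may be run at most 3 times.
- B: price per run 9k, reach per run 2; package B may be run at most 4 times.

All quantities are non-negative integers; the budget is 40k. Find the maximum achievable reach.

96

J has the best ratio (11/3); taking only J gives at most 5×11 = 55 (stopped by the supply cap of 5).
Mixing does better — 5×J, 2×H, and 3×L: price 39 ≤ 40, reach 5·11 + 2·10 + 3·7 = 96.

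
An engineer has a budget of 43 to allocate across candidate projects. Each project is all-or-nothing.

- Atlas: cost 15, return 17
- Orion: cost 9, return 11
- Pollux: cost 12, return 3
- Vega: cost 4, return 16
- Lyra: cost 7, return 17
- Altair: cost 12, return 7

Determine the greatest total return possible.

Allowing fractional choices, the relaxed optimum would be about 65.7, but projects are indivisible.
Atlas + Orion + Vega + Lyra: cost 15 + 9 + 4 + 7 = 35 ≤ 43, return 17 + 11 + 16 + 17 = 61.
Atlas + Vega + Lyra + Altair: cost 15 + 4 + 7 + 12 = 38 ≤ 43, return 17 + 16 + 17 + 7 = 57.
Atlas + Pollux + Vega + Lyra: cost 15 + 12 + 4 + 7 = 38 ≤ 43, return 17 + 3 + 16 + 17 = 53.
Best is Atlas, Orion, Vega, and Lyra with total return 61.

61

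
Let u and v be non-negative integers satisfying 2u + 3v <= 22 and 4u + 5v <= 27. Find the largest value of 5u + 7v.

The continuous relaxation peaks at (0, 5.4) with value 37.80; rounding to a feasible lattice point costs some objective.
(u,v)=(3,3): 2·3+3·3=15≤22, 4·3+5·3=27≤27, objective 36.
(u,v)=(0,5): 2·0+3·5=15≤22, 4·0+5·5=25≤27, objective 35.
(u,v)=(4,2): 2·4+3·2=14≤22, 4·4+5·2=26≤27, objective 34.
(u,v)=(1,4): 2·1+3·4=14≤22, 4·1+5·4=24≤27, objective 33.
No feasible integer point exceeds 36.

36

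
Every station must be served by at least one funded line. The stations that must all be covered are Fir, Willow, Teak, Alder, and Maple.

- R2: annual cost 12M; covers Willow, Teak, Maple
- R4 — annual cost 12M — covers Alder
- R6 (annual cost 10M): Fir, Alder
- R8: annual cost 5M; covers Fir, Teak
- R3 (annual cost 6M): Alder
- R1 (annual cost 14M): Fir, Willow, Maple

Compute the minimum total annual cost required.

The greedy cost-per-new-station heuristic would pick R8, R2, and R3 for 23, but a cheaper cover exists.
Choose R2 and R6: together they cover Fir, Willow, Teak, Alder, Maple — every station.
Total annual cost: 12 + 10 = 22.
No cover costs less than 22.

22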